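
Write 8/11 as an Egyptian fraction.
1/2 + 1/5 + 1/37 + 1/4070

Greedy algorithm:
8/11: ceiling(11/8) = 2, use 1/2
5/22: ceiling(22/5) = 5, use 1/5
3/110: ceiling(110/3) = 37, use 1/37
1/4070: ceiling(4070/1) = 4070, use 1/4070
Result: 8/11 = 1/2 + 1/5 + 1/37 + 1/4070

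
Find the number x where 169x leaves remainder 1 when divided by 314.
301

gcd(169, 314) = 1, so the inverse exists.
Extended Euclidean algorithm on (314, 169):
314 = 1 × 169 + 145  ⟹  145 = (1)·314 + (-1)·169
169 = 1 × 145 + 24  ⟹  24 = (-1)·314 + (2)·169
145 = 6 × 24 + 1  ⟹  1 = (7)·314 + (-13)·169
So (-13)·169 ≡ 1 (mod 314), i.e. 169^(-1) ≡ -13 ≡ 301 (mod 314).
Check: 169 × 301 = 50869 ≡ 1 (mod 314)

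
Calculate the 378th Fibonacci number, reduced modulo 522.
406

Matrix identity: Q^n = [[F_(n+1), F_n], [F_n, F_(n-1)]] with Q = [[1,1],[1,0]].
n = 378 = 101111010₂. Square-and-multiply, entries mod 522:
Q^1 = [[1,1],[1,0]]
Q^2 = (Q^1)² = [[2,1],[1,1]]
Q^5 = (Q^2)²·Q = [[8,5],[5,3]]
Q^11 = (Q^5)²·Q = [[144,89],[89,55]]
Q^23 = (Q^11)²·Q = [[432,469],[469,485]]
Q^47 = (Q^23)²·Q = [[414,469],[469,467]]
Q^94 = (Q^47)² = [[379,287],[287,92]]
Q^189 = (Q^94)²·Q = [[485,506],[506,501]]
Q^378 = (Q^189)² = [[59,406],[406,175]]
F_378 mod 522 = Q^378[0][1] = 406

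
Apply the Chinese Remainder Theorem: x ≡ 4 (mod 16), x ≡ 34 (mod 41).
116

Using Chinese Remainder Theorem:
M = 16 × 41 = 656
M1 = 41, M2 = 16
y1 = 41^(-1) mod 16 = 9
y2 = 16^(-1) mod 41 = 18
x = (4×41×9 + 34×16×18) mod 656 = 116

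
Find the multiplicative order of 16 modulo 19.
9

19 is prime, so ord(16) divides φ(19) = 18.
Divisors of 18: 1, 2, 3, 6, 9, 18.
Repeated squaring: 16^1 ≡ 16, 16^2 ≡ 9, 16^4 ≡ 5, 16^8 ≡ 6, 16^16 ≡ 17 (mod 19).
Test 16^d mod 19 for each divisor d in increasing order:
16^1 ≡ 16
16^2 ≡ 9
16^3 = 16^2·16^1 ≡ 11
16^6 = 16^4·16^2 ≡ 7
16^9 = 16^8·16^1 ≡ 1  ← first divisor giving 1
The order is 9.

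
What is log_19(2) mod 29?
25

Baby-step giant-step with step n = ⌈√29⌉ = 6.
Baby steps 19^j mod 29 (j:value) for j=0..5: 0:1, 1:19, 2:13, 3:15, 4:24, 5:21.
Giant-step multiplier: 19^(-6) ≡ 19^(28-6) = 19^22 ≡ 4 (mod 29).
Giant steps γ_i = 2·4^i mod 29: γ_0=2, γ_1=8, γ_2=3, γ_3=12, γ_4=19 (in table at j=1).
x = i·n + j = 4·6 + 1 = 25.
Check: 19^25 ≡ 2 (mod 29).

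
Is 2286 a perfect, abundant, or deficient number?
abundant

Proper divisors of 2286: sum = 1 + 2 + 3 + 6 + 9 + 18 + 127 + 254 + 381 + 762 + 1143 = 2706
Since 2706 > 2286, 2286 is abundant.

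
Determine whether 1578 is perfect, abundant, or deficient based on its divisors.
abundant

Proper divisors of 1578: sum = 1 + 2 + 3 + 6 + 263 + 526 + 789 = 1590
Since 1590 > 1578, 1578 is abundant.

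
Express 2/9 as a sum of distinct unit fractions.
1/5 + 1/45

Greedy algorithm:
2/9: ceiling(9/2) = 5, use 1/5
1/45: ceiling(45/1) = 45, use 1/45
Result: 2/9 = 1/5 + 1/45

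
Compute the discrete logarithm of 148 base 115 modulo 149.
74

Baby-step giant-step with step n = ⌈√149⌉ = 13.
Baby steps 115^j mod 149 (j:value) for j=0..12: 0:1, 1:115, 2:113, 3:32, 4:104, 5:40, 6:130, 7:50, 8:88, 9:137, 10:110, 11:134, 12:63.
Giant-step multiplier: 115^(-13) ≡ 115^(148-13) = 115^135 ≡ 141 (mod 149).
Giant steps γ_i = 148·141^i mod 149: γ_0=148, γ_1=8, γ_2=85, γ_3=65, γ_4=76, γ_5=137 (in table at j=9).
x = i·n + j = 5·13 + 9 = 74.
Check: 115^74 ≡ 148 (mod 149).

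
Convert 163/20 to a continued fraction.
[8; 6, 1, 2]

Euclidean algorithm steps:
163 = 8 × 20 + 3
20 = 6 × 3 + 2
3 = 1 × 2 + 1
2 = 2 × 1 + 0
Continued fraction: [8; 6, 1, 2]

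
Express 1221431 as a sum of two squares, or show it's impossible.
Not possible

Factorization: 1221431 = 31^3 × 41
By Fermat: n is sum of two squares iff every prime p ≡ 3 (mod 4) appears to even power.
Prime(s) ≡ 3 (mod 4) with odd exponent: [(31, 3)]
Therefore 1221431 cannot be expressed as a² + b².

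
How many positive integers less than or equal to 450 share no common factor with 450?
120

450 = 2 × 3^2 × 5^2
φ(n) = n × ∏(1 - 1/p) for each prime p dividing n
φ(450) = 450 × (1 - 1/2) × (1 - 1/3) × (1 - 1/5) = 120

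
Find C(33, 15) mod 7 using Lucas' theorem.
2

Using Lucas' theorem:
Write n=33 and k=15 in base 7:
n in base 7: [4, 5]
k in base 7: [2, 1]
C(33,15) mod 7 = ∏ C(n_i, k_i) mod 7
Digit binomials (mod 7): C(4,2) = 6; C(5,1) = 5
Product: 6 × 5 = 30 ≡ 2 (mod 7)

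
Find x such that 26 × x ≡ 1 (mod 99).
80

gcd(26, 99) = 1, so the inverse exists.
Extended Euclidean algorithm on (99, 26):
99 = 3 × 26 + 21  ⟹  21 = (1)·99 + (-3)·26
26 = 1 × 21 + 5  ⟹  5 = (-1)·99 + (4)·26
21 = 4 × 5 + 1  ⟹  1 = (5)·99 + (-19)·26
So (-19)·26 ≡ 1 (mod 99), i.e. 26^(-1) ≡ -19 ≡ 80 (mod 99).
Check: 26 × 80 = 2080 ≡ 1 (mod 99)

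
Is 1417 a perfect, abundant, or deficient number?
deficient

Proper divisors of 1417: sum = 1 + 13 + 109 = 123
Since 123 < 1417, 1417 is deficient.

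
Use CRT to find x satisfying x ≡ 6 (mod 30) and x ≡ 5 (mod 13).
96

Using Chinese Remainder Theorem:
M = 30 × 13 = 390
M1 = 13, M2 = 30
y1 = 13^(-1) mod 30 = 7
y2 = 30^(-1) mod 13 = 10
x = (6×13×7 + 5×30×10) mod 390 = 96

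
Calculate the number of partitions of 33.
10143

p(n) counts ways to write n as a sum of positive integers (order ignored).
Euler's pentagonal recurrence: p(k) = p(k-1) + p(k-2) - p(k-5) - p(k-7) + p(k-12) + p(k-15) - ... (offsets j(3j∓1)/2, signs ++--, p(0)=1, p(<0)=0).
DP table for k = 0..32: p(0)=1, p(1)=1, p(2)=2, p(3)=3, p(4)=5, p(5)=7, p(6)=11, p(7)=15, p(8)=22, p(9)=30, p(10)=42, p(11)=56, p(12)=77, p(13)=101, p(14)=135, p(15)=176, p(16)=231, p(17)=297, p(18)=385, p(19)=490, p(20)=627, p(21)=792, p(22)=1002, p(23)=1255, p(24)=1575, p(25)=1958, p(26)=2436, p(27)=3010, p(28)=3718, p(29)=4565, p(30)=5604, p(31)=6842, p(32)=8349.
Final step: p(33) = p(32) + p(31) - p(28) - p(26) + p(21) + p(18) - p(11) - p(7)
= 8349 + 6842 - 3718 - 2436 + 792 + 385 - 56 - 15
= 10143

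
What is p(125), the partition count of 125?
3163127352

p(n) counts ways to write n as a sum of positive integers (order ignored).
Euler's pentagonal recurrence: p(k) = p(k-1) + p(k-2) - p(k-5) - p(k-7) + p(k-12) + p(k-15) - ... (offsets j(3j∓1)/2, signs ++--, p(0)=1, p(<0)=0).
DP table for k = 0..124: p(0)=1, p(1)=1, p(2)=2, p(3)=3, p(4)=5, p(5)=7, p(6)=11, p(7)=15, p(8)=22, p(9)=30, p(10)=42, p(11)=56, p(12)=77, p(13)=101, p(14)=135, p(15)=176, p(16)=231, p(17)=297, p(18)=385, p(19)=490, p(20)=627, p(21)=792, p(22)=1002, p(23)=1255, p(24)=1575, p(25)=1958, p(26)=2436, p(27)=3010, p(28)=3718, p(29)=4565, p(30)=5604, p(31)=6842, p(32)=8349, p(33)=10143, p(34)=12310, p(35)=14883, p(36)=17977, p(37)=21637, p(38)=26015, p(39)=31185, p(40)=37338, p(41)=44583, p(42)=53174, p(43)=63261, p(44)=75175, p(45)=89134, p(46)=105558, p(47)=124754, p(48)=147273, p(49)=173525, p(50)=204226, p(51)=239943, p(52)=281589, p(53)=329931, p(54)=386155, p(55)=451276, p(56)=526823, p(57)=614154, p(58)=715220, p(59)=831820, p(60)=966467, p(61)=1121505, p(62)=1300156, p(63)=1505499, p(64)=1741630, p(65)=2012558, p(66)=2323520, p(67)=2679689, p(68)=3087735, p(69)=3554345, p(70)=4087968, p(71)=4697205, p(72)=5392783, p(73)=6185689, p(74)=7089500, p(75)=8118264, p(76)=9289091, p(77)=10619863, p(78)=12132164, p(79)=13848650, p(80)=15796476, p(81)=18004327, p(82)=20506255, p(83)=23338469, p(84)=26543660, p(85)=30167357, p(86)=34262962, p(87)=38887673, p(88)=44108109, p(89)=49995925, p(90)=56634173, p(91)=64112359, p(92)=72533807, p(93)=82010177, p(94)=92669720, p(95)=104651419, p(96)=118114304, p(97)=133230930, p(98)=150198136, p(99)=169229875, p(100)=190569292, p(101)=214481126, p(102)=241265379, p(103)=271248950, p(104)=304801365, p(105)=342325709, p(106)=384276336, p(107)=431149389, p(108)=483502844, p(109)=541946240, p(110)=607163746, p(111)=679903203, p(112)=761002156, p(113)=851376628, p(114)=952050665, p(115)=1064144451, p(116)=1188908248, p(117)=1327710076, p(118)=1482074143, p(119)=1653668665, p(120)=1844349560, p(121)=2056148051, p(122)=2291320912, p(123)=2552338241, p(124)=2841940500.
Final step: p(125) = p(124) + p(123) - p(120) - p(118) + p(113) + p(110) - p(103) - p(99) + p(90) + p(85) - p(74) - p(68) + p(55) + p(48) - p(33) - p(25) + p(8)
= 2841940500 + 2552338241 - 1844349560 - 1482074143 + 851376628 + 607163746 - 271248950 - 169229875 + 56634173 + 30167357 - 7089500 - 3087735 + 451276 + 147273 - 10143 - 1958 + 22
= 3163127352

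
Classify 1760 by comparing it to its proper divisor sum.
abundant

Proper divisors of 1760: sum = 1 + 2 + 4 + 5 + 8 + 10 + 11 + 16 + ... + 220 + 352 + 440 + 880 (23 divisors) = 2776
Since 2776 > 1760, 1760 is abundant.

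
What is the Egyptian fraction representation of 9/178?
1/20 + 1/1780

Greedy algorithm:
9/178: ceiling(178/9) = 20, use 1/20
1/1780: ceiling(1780/1) = 1780, use 1/1780
Result: 9/178 = 1/20 + 1/1780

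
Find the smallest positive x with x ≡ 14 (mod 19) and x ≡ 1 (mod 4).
33

Using Chinese Remainder Theorem:
M = 19 × 4 = 76
M1 = 4, M2 = 19
y1 = 4^(-1) mod 19 = 5
y2 = 19^(-1) mod 4 = 3
x = (14×4×5 + 1×19×3) mod 76 = 33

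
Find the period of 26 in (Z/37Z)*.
3

37 is prime, so ord(26) divides φ(37) = 36.
Divisors of 36: 1, 2, 3, 4, 6, 9, 12, 18, 36.
Repeated squaring: 26^1 ≡ 26, 26^2 ≡ 10, 26^4 ≡ 26, 26^8 ≡ 10, 26^16 ≡ 26, 26^32 ≡ 10 (mod 37).
Test 26^d mod 37 for each divisor d in increasing order:
26^1 ≡ 26
26^2 ≡ 10
26^3 = 26^2·26^1 ≡ 1  ← first divisor giving 1
The order is 3.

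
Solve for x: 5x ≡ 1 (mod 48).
29

gcd(5, 48) = 1, so the inverse exists.
Extended Euclidean algorithm on (48, 5):
48 = 9 × 5 + 3  ⟹  3 = (1)·48 + (-9)·5
5 = 1 × 3 + 2  ⟹  2 = (-1)·48 + (10)·5
3 = 1 × 2 + 1  ⟹  1 = (2)·48 + (-19)·5
So (-19)·5 ≡ 1 (mod 48), i.e. 5^(-1) ≡ -19 ≡ 29 (mod 48).
Check: 5 × 29 = 145 ≡ 1 (mod 48)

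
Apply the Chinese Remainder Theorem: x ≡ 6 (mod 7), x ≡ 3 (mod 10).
13

Using Chinese Remainder Theorem:
M = 7 × 10 = 70
M1 = 10, M2 = 7
y1 = 10^(-1) mod 7 = 5
y2 = 7^(-1) mod 10 = 3
x = (6×10×5 + 3×7×3) mod 70 = 13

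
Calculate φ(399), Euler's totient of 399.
216

399 = 3 × 7 × 19
φ(n) = n × ∏(1 - 1/p) for each prime p dividing n
φ(399) = 399 × (1 - 1/3) × (1 - 1/7) × (1 - 1/19) = 216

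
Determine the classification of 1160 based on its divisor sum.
abundant

Proper divisors of 1160: sum = 1 + 2 + 4 + 5 + 8 + 10 + 20 + 29 + 40 + 58 + 116 + 145 + 232 + 290 + 580 = 1540
Since 1540 > 1160, 1160 is abundant.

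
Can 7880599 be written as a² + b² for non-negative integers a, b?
Not possible

Factorization: 7880599 = 199^3
By Fermat: n is sum of two squares iff every prime p ≡ 3 (mod 4) appears to even power.
Prime(s) ≡ 3 (mod 4) with odd exponent: [(199, 3)]
Therefore 7880599 cannot be expressed as a² + b².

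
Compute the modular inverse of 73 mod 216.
145

gcd(73, 216) = 1, so the inverse exists.
Extended Euclidean algorithm on (216, 73):
216 = 2 × 73 + 70  ⟹  70 = (1)·216 + (-2)·73
73 = 1 × 70 + 3  ⟹  3 = (-1)·216 + (3)·73
70 = 23 × 3 + 1  ⟹  1 = (24)·216 + (-71)·73
So (-71)·73 ≡ 1 (mod 216), i.e. 73^(-1) ≡ -71 ≡ 145 (mod 216).
Check: 73 × 145 = 10585 ≡ 1 (mod 216)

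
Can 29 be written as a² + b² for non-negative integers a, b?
2² + 5² (a=2, b=5)

Factorization: 29 = 29
By Fermat: n is sum of two squares iff every prime p ≡ 3 (mod 4) appears to even power.
All primes ≡ 3 (mod 4) appear to even power.
Search a = 0, 1, 2, … for 29 - a² a perfect square: first hit at a = 2: 29 - 4 = 25 = 5².
29 = 2² + 5² = 4 + 25 ✓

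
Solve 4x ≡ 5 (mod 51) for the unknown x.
x ≡ 14 (mod 51)

gcd(4, 51) = 1, which divides 5, so solutions exist.
Find 4^(-1) mod 51 by the extended Euclidean algorithm:
51 = 12 × 4 + 3  ⟹  3 = (1)·51 + (-12)·4
4 = 1 × 3 + 1  ⟹  1 = (-1)·51 + (13)·4
So (13)·4 ≡ 1 (mod 51), i.e. 4^(-1) ≡ 13 (mod 51).
x ≡ 13 × 5 = 65 ≡ 14 (mod 51).
Check: 4 × 14 = 56 ≡ 5 (mod 51).
Unique solution: x ≡ 14 (mod 51)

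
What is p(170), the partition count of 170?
274768617130

p(n) counts ways to write n as a sum of positive integers (order ignored).
Euler's pentagonal recurrence: p(k) = p(k-1) + p(k-2) - p(k-5) - p(k-7) + p(k-12) + p(k-15) - ... (offsets j(3j∓1)/2, signs ++--, p(0)=1, p(<0)=0).
DP table for k = 0..169: p(0)=1, p(1)=1, p(2)=2, p(3)=3, p(4)=5, p(5)=7, p(6)=11, p(7)=15, p(8)=22, p(9)=30, p(10)=42, p(11)=56, p(12)=77, p(13)=101, p(14)=135, p(15)=176, p(16)=231, p(17)=297, p(18)=385, p(19)=490, p(20)=627, p(21)=792, p(22)=1002, p(23)=1255, p(24)=1575, p(25)=1958, p(26)=2436, p(27)=3010, p(28)=3718, p(29)=4565, p(30)=5604, p(31)=6842, p(32)=8349, p(33)=10143, p(34)=12310, p(35)=14883, p(36)=17977, p(37)=21637, p(38)=26015, p(39)=31185, p(40)=37338, p(41)=44583, p(42)=53174, p(43)=63261, p(44)=75175, p(45)=89134, p(46)=105558, p(47)=124754, p(48)=147273, p(49)=173525, p(50)=204226, p(51)=239943, p(52)=281589, p(53)=329931, p(54)=386155, p(55)=451276, p(56)=526823, p(57)=614154, p(58)=715220, p(59)=831820, p(60)=966467, p(61)=1121505, p(62)=1300156, p(63)=1505499, p(64)=1741630, p(65)=2012558, p(66)=2323520, p(67)=2679689, p(68)=3087735, p(69)=3554345, p(70)=4087968, p(71)=4697205, p(72)=5392783, p(73)=6185689, p(74)=7089500, p(75)=8118264, p(76)=9289091, p(77)=10619863, p(78)=12132164, p(79)=13848650, p(80)=15796476, p(81)=18004327, p(82)=20506255, p(83)=23338469, p(84)=26543660, p(85)=30167357, p(86)=34262962, p(87)=38887673, p(88)=44108109, p(89)=49995925, p(90)=56634173, p(91)=64112359, p(92)=72533807, p(93)=82010177, p(94)=92669720, p(95)=104651419, p(96)=118114304, p(97)=133230930, p(98)=150198136, p(99)=169229875, p(100)=190569292, p(101)=214481126, p(102)=241265379, p(103)=271248950, p(104)=304801365, p(105)=342325709, p(106)=384276336, p(107)=431149389, p(108)=483502844, p(109)=541946240, p(110)=607163746, p(111)=679903203, p(112)=761002156, p(113)=851376628, p(114)=952050665, p(115)=1064144451, p(116)=1188908248, p(117)=1327710076, p(118)=1482074143, p(119)=1653668665, p(120)=1844349560, p(121)=2056148051, p(122)=2291320912, p(123)=2552338241, p(124)=2841940500, p(125)=3163127352, p(126)=3519222692, p(127)=3913864295, p(128)=4351078600, p(129)=4835271870, p(130)=5371315400, p(131)=5964539504, p(132)=6620830889, p(133)=7346629512, p(134)=8149040695, p(135)=9035836076, p(136)=10015581680, p(137)=11097645016, p(138)=12292341831, p(139)=13610949895, p(140)=15065878135, p(141)=16670689208, p(142)=18440293320, p(143)=20390982757, p(144)=22540654445, p(145)=24908858009, p(146)=27517052599, p(147)=30388671978, p(148)=33549419497, p(149)=37027355200, p(150)=40853235313, p(151)=45060624582, p(152)=49686288421, p(153)=54770336324, p(154)=60356673280, p(155)=66493182097, p(156)=73232243759, p(157)=80630964769, p(158)=88751778802, p(159)=97662728555, p(160)=107438159466, p(161)=118159068427, p(162)=129913904637, p(163)=142798995930, p(164)=156919475295, p(165)=172389800255, p(166)=189334822579, p(167)=207890420102, p(168)=228204732751, p(169)=250438925115.
Final step: p(170) = p(169) + p(168) - p(165) - p(163) + p(158) + p(155) - p(148) - p(144) + p(135) + p(130) - p(119) - p(113) + p(100) + p(93) - p(78) - p(70) + p(53) + p(44) - p(25) - p(15)
= 250438925115 + 228204732751 - 172389800255 - 142798995930 + 88751778802 + 66493182097 - 33549419497 - 22540654445 + 9035836076 + 5371315400 - 1653668665 - 851376628 + 190569292 + 82010177 - 12132164 - 4087968 + 329931 + 75175 - 1958 - 176
= 274768617130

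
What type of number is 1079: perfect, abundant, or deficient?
deficient

Proper divisors of 1079: sum = 1 + 13 + 83 = 97
Since 97 < 1079, 1079 is deficient.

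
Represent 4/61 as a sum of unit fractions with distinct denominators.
1/16 + 1/326 + 1/159088

Greedy algorithm:
4/61: ceiling(61/4) = 16, use 1/16
3/976: ceiling(976/3) = 326, use 1/326
1/159088: ceiling(159088/1) = 159088, use 1/159088
Result: 4/61 = 1/16 + 1/326 + 1/159088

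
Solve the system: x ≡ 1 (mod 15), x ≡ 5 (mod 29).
121

Using Chinese Remainder Theorem:
M = 15 × 29 = 435
M1 = 29, M2 = 15
y1 = 29^(-1) mod 15 = 14
y2 = 15^(-1) mod 29 = 2
x = (1×29×14 + 5×15×2) mod 435 = 121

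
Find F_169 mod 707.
545

Matrix identity: Q^n = [[F_(n+1), F_n], [F_n, F_(n-1)]] with Q = [[1,1],[1,0]].
n = 169 = 10101001₂. Square-and-multiply, entries mod 707:
Q^1 = [[1,1],[1,0]]
Q^2 = (Q^1)² = [[2,1],[1,1]]
Q^5 = (Q^2)²·Q = [[8,5],[5,3]]
Q^10 = (Q^5)² = [[89,55],[55,34]]
Q^21 = (Q^10)²·Q = [[36,341],[341,402]]
Q^42 = (Q^21)² = [[215,181],[181,34]]
Q^84 = (Q^42)² = [[509,528],[528,688]]
Q^169 = (Q^84)²·Q = [[503,545],[545,665]]
F_169 mod 707 = Q^169[0][1] = 545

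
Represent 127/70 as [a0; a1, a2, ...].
[1; 1, 4, 2, 1, 1, 2]

Euclidean algorithm steps:
127 = 1 × 70 + 57
70 = 1 × 57 + 13
57 = 4 × 13 + 5
13 = 2 × 5 + 3
5 = 1 × 3 + 2
3 = 1 × 2 + 1
2 = 2 × 1 + 0
Continued fraction: [1; 1, 4, 2, 1, 1, 2]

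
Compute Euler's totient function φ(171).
108

171 = 3^2 × 19
φ(n) = n × ∏(1 - 1/p) for each prime p dividing n
φ(171) = 171 × (1 - 1/3) × (1 - 1/19) = 108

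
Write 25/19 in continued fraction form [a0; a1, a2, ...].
[1; 3, 6]

Euclidean algorithm steps:
25 = 1 × 19 + 6
19 = 3 × 6 + 1
6 = 6 × 1 + 0
Continued fraction: [1; 3, 6]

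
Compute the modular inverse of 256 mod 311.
147

gcd(256, 311) = 1, so the inverse exists.
Extended Euclidean algorithm on (311, 256):
311 = 1 × 256 + 55  ⟹  55 = (1)·311 + (-1)·256
256 = 4 × 55 + 36  ⟹  36 = (-4)·311 + (5)·256
55 = 1 × 36 + 19  ⟹  19 = (5)·311 + (-6)·256
36 = 1 × 19 + 17  ⟹  17 = (-9)·311 + (11)·256
19 = 1 × 17 + 2  ⟹  2 = (14)·311 + (-17)·256
17 = 8 × 2 + 1  ⟹  1 = (-121)·311 + (147)·256
So (147)·256 ≡ 1 (mod 311), i.e. 256^(-1) ≡ 147 (mod 311).
Check: 256 × 147 = 37632 ≡ 1 (mod 311)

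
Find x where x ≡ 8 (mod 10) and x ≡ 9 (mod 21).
198

Using Chinese Remainder Theorem:
M = 10 × 21 = 210
M1 = 21, M2 = 10
y1 = 21^(-1) mod 10 = 1
y2 = 10^(-1) mod 21 = 19
x = (8×21×1 + 9×10×19) mod 210 = 198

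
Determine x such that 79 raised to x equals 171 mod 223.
126

Baby-step giant-step with step n = ⌈√223⌉ = 15.
Baby steps 79^j mod 223 (j:value) for j=0..14: 0:1, 1:79, 2:220, 3:209, 4:9, 5:42, 6:196, 7:97, 8:81, 9:155, 10:203, 11:204, 12:60, 13:57, 14:43.
Giant-step multiplier: 79^(-15) ≡ 79^(222-15) = 79^207 ≡ 193 (mod 223).
Giant steps γ_i = 171·193^i mod 223: γ_0=171, γ_1=222, γ_2=30, γ_3=215, γ_4=17, γ_5=159, γ_6=136, γ_7=157, γ_8=196 (in table at j=6).
x = i·n + j = 8·15 + 6 = 126.
Check: 79^126 ≡ 171 (mod 223).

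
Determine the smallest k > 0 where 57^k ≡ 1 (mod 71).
5

71 is prime, so ord(57) divides φ(71) = 70.
Divisors of 70: 1, 2, 5, 7, 10, 14, 35, 70.
Repeated squaring: 57^1 ≡ 57, 57^2 ≡ 54, 57^4 ≡ 5, 57^8 ≡ 25, 57^16 ≡ 57, 57^32 ≡ 54, 57^64 ≡ 5 (mod 71).
Test 57^d mod 71 for each divisor d in increasing order:
57^1 ≡ 57
57^2 ≡ 54
57^5 = 57^4·57^1 ≡ 1  ← first divisor giving 1
The order is 5.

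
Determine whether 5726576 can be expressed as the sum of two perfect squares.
Not possible

Factorization: 5726576 = 2^4 × 71^3
By Fermat: n is sum of two squares iff every prime p ≡ 3 (mod 4) appears to even power.
Prime(s) ≡ 3 (mod 4) with odd exponent: [(71, 3)]
Therefore 5726576 cannot be expressed as a² + b².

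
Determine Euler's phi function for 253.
220

253 = 11 × 23
φ(n) = n × ∏(1 - 1/p) for each prime p dividing n
φ(253) = 253 × (1 - 1/11) × (1 - 1/23) = 220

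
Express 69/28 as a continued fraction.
[2; 2, 6, 2]

Euclidean algorithm steps:
69 = 2 × 28 + 13
28 = 2 × 13 + 2
13 = 6 × 2 + 1
2 = 2 × 1 + 0
Continued fraction: [2; 2, 6, 2]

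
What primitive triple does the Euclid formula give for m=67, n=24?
(3913, 3216, 5065)

Euclid's formula: a = m² - n², b = 2mn, c = m² + n²
m = 67, n = 24
a = 67² - 24² = 4489 - 576 = 3913
b = 2 × 67 × 24 = 3216
c = 67² + 24² = 4489 + 576 = 5065
Verification: 3913² + 3216² = 15311569 + 10342656 = 25654225 = 5065² ✓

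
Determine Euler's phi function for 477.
312

477 = 3^2 × 53
φ(n) = n × ∏(1 - 1/p) for each prime p dividing n
φ(477) = 477 × (1 - 1/3) × (1 - 1/53) = 312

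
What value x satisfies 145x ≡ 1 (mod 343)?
220

gcd(145, 343) = 1, so the inverse exists.
Extended Euclidean algorithm on (343, 145):
343 = 2 × 145 + 53  ⟹  53 = (1)·343 + (-2)·145
145 = 2 × 53 + 39  ⟹  39 = (-2)·343 + (5)·145
53 = 1 × 39 + 14  ⟹  14 = (3)·343 + (-7)·145
39 = 2 × 14 + 11  ⟹  11 = (-8)·343 + (19)·145
14 = 1 × 11 + 3  ⟹  3 = (11)·343 + (-26)·145
11 = 3 × 3 + 2  ⟹  2 = (-41)·343 + (97)·145
3 = 1 × 2 + 1  ⟹  1 = (52)·343 + (-123)·145
So (-123)·145 ≡ 1 (mod 343), i.e. 145^(-1) ≡ -123 ≡ 220 (mod 343).
Check: 145 × 220 = 31900 ≡ 1 (mod 343)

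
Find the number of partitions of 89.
49995925

p(n) counts ways to write n as a sum of positive integers (order ignored).
Euler's pentagonal recurrence: p(k) = p(k-1) + p(k-2) - p(k-5) - p(k-7) + p(k-12) + p(k-15) - ... (offsets j(3j∓1)/2, signs ++--, p(0)=1, p(<0)=0).
DP table for k = 0..88: p(0)=1, p(1)=1, p(2)=2, p(3)=3, p(4)=5, p(5)=7, p(6)=11, p(7)=15, p(8)=22, p(9)=30, p(10)=42, p(11)=56, p(12)=77, p(13)=101, p(14)=135, p(15)=176, p(16)=231, p(17)=297, p(18)=385, p(19)=490, p(20)=627, p(21)=792, p(22)=1002, p(23)=1255, p(24)=1575, p(25)=1958, p(26)=2436, p(27)=3010, p(28)=3718, p(29)=4565, p(30)=5604, p(31)=6842, p(32)=8349, p(33)=10143, p(34)=12310, p(35)=14883, p(36)=17977, p(37)=21637, p(38)=26015, p(39)=31185, p(40)=37338, p(41)=44583, p(42)=53174, p(43)=63261, p(44)=75175, p(45)=89134, p(46)=105558, p(47)=124754, p(48)=147273, p(49)=173525, p(50)=204226, p(51)=239943, p(52)=281589, p(53)=329931, p(54)=386155, p(55)=451276, p(56)=526823, p(57)=614154, p(58)=715220, p(59)=831820, p(60)=966467, p(61)=1121505, p(62)=1300156, p(63)=1505499, p(64)=1741630, p(65)=2012558, p(66)=2323520, p(67)=2679689, p(68)=3087735, p(69)=3554345, p(70)=4087968, p(71)=4697205, p(72)=5392783, p(73)=6185689, p(74)=7089500, p(75)=8118264, p(76)=9289091, p(77)=10619863, p(78)=12132164, p(79)=13848650, p(80)=15796476, p(81)=18004327, p(82)=20506255, p(83)=23338469, p(84)=26543660, p(85)=30167357, p(86)=34262962, p(87)=38887673, p(88)=44108109.
Final step: p(89) = p(88) + p(87) - p(84) - p(82) + p(77) + p(74) - p(67) - p(63) + p(54) + p(49) - p(38) - p(32) + p(19) + p(12)
= 44108109 + 38887673 - 26543660 - 20506255 + 10619863 + 7089500 - 2679689 - 1505499 + 386155 + 173525 - 26015 - 8349 + 490 + 77
= 49995925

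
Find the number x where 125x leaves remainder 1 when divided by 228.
197

gcd(125, 228) = 1, so the inverse exists.
Extended Euclidean algorithm on (228, 125):
228 = 1 × 125 + 103  ⟹  103 = (1)·228 + (-1)·125
125 = 1 × 103 + 22  ⟹  22 = (-1)·228 + (2)·125
103 = 4 × 22 + 15  ⟹  15 = (5)·228 + (-9)·125
22 = 1 × 15 + 7  ⟹  7 = (-6)·228 + (11)·125
15 = 2 × 7 + 1  ⟹  1 = (17)·228 + (-31)·125
So (-31)·125 ≡ 1 (mod 228), i.e. 125^(-1) ≡ -31 ≡ 197 (mod 228).
Check: 125 × 197 = 24625 ≡ 1 (mod 228)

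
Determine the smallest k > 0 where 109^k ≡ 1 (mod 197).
98

197 is prime, so ord(109) divides φ(197) = 196.
Divisors of 196: 1, 2, 4, 7, 14, 28, 49, 98, 196.
Repeated squaring: 109^1 ≡ 109, 109^2 ≡ 61, 109^4 ≡ 175, 109^8 ≡ 90, 109^16 ≡ 23, 109^32 ≡ 135, 109^64 ≡ 101, 109^128 ≡ 154 (mod 197).
Test 109^d mod 197 for each divisor d in increasing order:
109^1 ≡ 109
109^2 ≡ 61
109^4 ≡ 175
109^7 = 109^4·109^2·109^1 ≡ 93
109^14 = 109^8·109^4·109^2 ≡ 178
109^28 = 109^16·109^8·109^4 ≡ 164
109^49 = 109^32·109^16·109^1 ≡ 196
109^98 = 109^64·109^32·109^2 ≡ 1  ← first divisor giving 1
The order is 98.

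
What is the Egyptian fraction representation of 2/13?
1/7 + 1/91

Greedy algorithm:
2/13: ceiling(13/2) = 7, use 1/7
1/91: ceiling(91/1) = 91, use 1/91
Result: 2/13 = 1/7 + 1/91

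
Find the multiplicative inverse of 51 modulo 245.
221

gcd(51, 245) = 1, so the inverse exists.
Extended Euclidean algorithm on (245, 51):
245 = 4 × 51 + 41  ⟹  41 = (1)·245 + (-4)·51
51 = 1 × 41 + 10  ⟹  10 = (-1)·245 + (5)·51
41 = 4 × 10 + 1  ⟹  1 = (5)·245 + (-24)·51
So (-24)·51 ≡ 1 (mod 245), i.e. 51^(-1) ≡ -24 ≡ 221 (mod 245).
Check: 51 × 221 = 11271 ≡ 1 (mod 245)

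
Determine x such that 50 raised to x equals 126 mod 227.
109

Baby-step giant-step with step n = ⌈√227⌉ = 16.
Baby steps 50^j mod 227 (j:value) for j=0..15: 0:1, 1:50, 2:3, 3:150, 4:9, 5:223, 6:27, 7:215, 8:81, 9:191, 10:16, 11:119, 12:48, 13:130, 14:144, 15:163.
Giant-step multiplier: 50^(-16) ≡ 50^(226-16) = 50^210 ≡ 196 (mod 227).
Giant steps γ_i = 126·196^i mod 227: γ_0=126, γ_1=180, γ_2=95, γ_3=6, γ_4=41, γ_5=91, γ_6=130 (in table at j=13).
x = i·n + j = 6·16 + 13 = 109.
Check: 50^109 ≡ 126 (mod 227).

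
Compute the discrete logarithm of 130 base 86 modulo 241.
15

Baby-step giant-step with step n = ⌈√241⌉ = 16.
Baby steps 86^j mod 241 (j:value) for j=0..15: 0:1, 1:86, 2:166, 3:57, 4:82, 5:63, 6:116, 7:95, 8:217, 9:105, 10:113, 11:78, 12:201, 13:175, 14:108, 15:130.
h = 130 is already in the table at j=15, so x = 15.
Check: 86^15 ≡ 130 (mod 241).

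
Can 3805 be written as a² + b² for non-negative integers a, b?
18² + 59² (a=18, b=59)

Factorization: 3805 = 5 × 761
By Fermat: n is sum of two squares iff every prime p ≡ 3 (mod 4) appears to even power.
All primes ≡ 3 (mod 4) appear to even power.
Search a = 0, 1, 2, … for 3805 - a² a perfect square: first hit at a = 18: 3805 - 324 = 3481 = 59².
3805 = 18² + 59² = 324 + 3481 ✓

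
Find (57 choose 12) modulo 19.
0

Using Lucas' theorem:
Write n=57 and k=12 in base 19:
n in base 19: [3, 0]
k in base 19: [0, 12]
C(57,12) mod 19 = ∏ C(n_i, k_i) mod 19
Digit binomials (mod 19): C(3,0) = 1; C(0,12) = 0 (k_i > n_i)
Product: 1 × 0 = 0 ≡ 0 (mod 19)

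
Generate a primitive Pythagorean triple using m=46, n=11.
(1995, 1012, 2237)

Euclid's formula: a = m² - n², b = 2mn, c = m² + n²
m = 46, n = 11
a = 46² - 11² = 2116 - 121 = 1995
b = 2 × 46 × 11 = 1012
c = 46² + 11² = 2116 + 121 = 2237
Verification: 1995² + 1012² = 3980025 + 1024144 = 5004169 = 2237² ✓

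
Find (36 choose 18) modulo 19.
0

Using Lucas' theorem:
Write n=36 and k=18 in base 19:
n in base 19: [1, 17]
k in base 19: [0, 18]
C(36,18) mod 19 = ∏ C(n_i, k_i) mod 19
Digit binomials (mod 19): C(1,0) = 1; C(17,18) = 0 (k_i > n_i)
Product: 1 × 0 = 0 ≡ 0 (mod 19)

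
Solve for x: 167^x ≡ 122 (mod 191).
155

Baby-step giant-step with step n = ⌈√191⌉ = 14.
Baby steps 167^j mod 191 (j:value) for j=0..13: 0:1, 1:167, 2:3, 3:119, 4:9, 5:166, 6:27, 7:116, 8:81, 9:157, 10:52, 11:89, 12:156, 13:76.
Giant-step multiplier: 167^(-14) ≡ 167^(190-14) = 167^176 ≡ 20 (mod 191).
Giant steps γ_i = 122·20^i mod 191: γ_0=122, γ_1=148, γ_2=95, γ_3=181, γ_4=182, γ_5=11, γ_6=29, γ_7=7, γ_8=140, γ_9=126, γ_10=37, γ_11=167 (in table at j=1).
x = i·n + j = 11·14 + 1 = 155.
Check: 167^155 ≡ 122 (mod 191).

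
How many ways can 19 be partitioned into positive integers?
490

p(n) counts ways to write n as a sum of positive integers (order ignored).
Euler's pentagonal recurrence: p(k) = p(k-1) + p(k-2) - p(k-5) - p(k-7) + p(k-12) + p(k-15) - ... (offsets j(3j∓1)/2, signs ++--, p(0)=1, p(<0)=0).
DP table for k = 0..18: p(0)=1, p(1)=1, p(2)=2, p(3)=3, p(4)=5, p(5)=7, p(6)=11, p(7)=15, p(8)=22, p(9)=30, p(10)=42, p(11)=56, p(12)=77, p(13)=101, p(14)=135, p(15)=176, p(16)=231, p(17)=297, p(18)=385.
Final step: p(19) = p(18) + p(17) - p(14) - p(12) + p(7) + p(4)
= 385 + 297 - 135 - 77 + 15 + 5
= 490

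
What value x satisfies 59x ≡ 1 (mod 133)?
124

gcd(59, 133) = 1, so the inverse exists.
Extended Euclidean algorithm on (133, 59):
133 = 2 × 59 + 15  ⟹  15 = (1)·133 + (-2)·59
59 = 3 × 15 + 14  ⟹  14 = (-3)·133 + (7)·59
15 = 1 × 14 + 1  ⟹  1 = (4)·133 + (-9)·59
So (-9)·59 ≡ 1 (mod 133), i.e. 59^(-1) ≡ -9 ≡ 124 (mod 133).
Check: 59 × 124 = 7316 ≡ 1 (mod 133)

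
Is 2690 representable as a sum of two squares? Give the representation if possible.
17² + 49² (a=17, b=49)

Factorization: 2690 = 2 × 5 × 269
By Fermat: n is sum of two squares iff every prime p ≡ 3 (mod 4) appears to even power.
All primes ≡ 3 (mod 4) appear to even power.
Search a = 0, 1, 2, … for 2690 - a² a perfect square: first hit at a = 17: 2690 - 289 = 2401 = 49².
2690 = 17² + 49² = 289 + 2401 ✓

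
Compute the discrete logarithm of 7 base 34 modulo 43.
7

Baby-step giant-step with step n = ⌈√43⌉ = 7.
Baby steps 34^j mod 43 (j:value) for j=0..6: 0:1, 1:34, 2:38, 3:2, 4:25, 5:33, 6:4.
Giant-step multiplier: 34^(-7) ≡ 34^(42-7) = 34^35 ≡ 37 (mod 43).
Giant steps γ_i = 7·37^i mod 43: γ_0=7, γ_1=1 (in table at j=0).
x = i·n + j = 1·7 + 0 = 7.
Check: 34^7 ≡ 7 (mod 43).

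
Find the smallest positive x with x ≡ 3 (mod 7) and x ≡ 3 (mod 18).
3

Using Chinese Remainder Theorem:
M = 7 × 18 = 126
M1 = 18, M2 = 7
y1 = 18^(-1) mod 7 = 2
y2 = 7^(-1) mod 18 = 13
x = (3×18×2 + 3×7×13) mod 126 = 3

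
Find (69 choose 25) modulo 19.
17

Using Lucas' theorem:
Write n=69 and k=25 in base 19:
n in base 19: [3, 12]
k in base 19: [1, 6]
C(69,25) mod 19 = ∏ C(n_i, k_i) mod 19
Digit binomials (mod 19): C(3,1) = 3; C(12,6) = 924 ≡ 12
Product: 3 × 12 = 36 ≡ 17 (mod 19)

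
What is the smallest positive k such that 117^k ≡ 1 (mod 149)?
148

149 is prime, so ord(117) divides φ(149) = 148.
Divisors of 148: 1, 2, 4, 37, 74, 148.
Repeated squaring: 117^1 ≡ 117, 117^2 ≡ 130, 117^4 ≡ 63, 117^8 ≡ 95, 117^16 ≡ 85, 117^32 ≡ 73, 117^64 ≡ 114, 117^128 ≡ 33 (mod 149).
Test 117^d mod 149 for each divisor d in increasing order:
117^1 ≡ 117
117^2 ≡ 130
117^4 ≡ 63
117^37 = 117^32·117^4·117^1 ≡ 44
117^74 = 117^64·117^8·117^2 ≡ 148
117^148 = 117^128·117^16·117^4 ≡ 1  ← first divisor giving 1
The order is 148.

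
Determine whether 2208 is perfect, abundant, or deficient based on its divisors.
abundant

Proper divisors of 2208: sum = 1 + 2 + 3 + 4 + 6 + 8 + 12 + 16 + ... + 368 + 552 + 736 + 1104 (23 divisors) = 3840
Since 3840 > 2208, 2208 is abundant.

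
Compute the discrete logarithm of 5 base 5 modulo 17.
1

Baby-step giant-step with step n = ⌈√17⌉ = 5.
Baby steps 5^j mod 17 (j:value) for j=0..4: 0:1, 1:5, 2:8, 3:6, 4:13.
h = 5 is already in the table at j=1, so x = 1.
Check: 5^1 ≡ 5 (mod 17).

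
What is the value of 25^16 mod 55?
25

Repeated squaring. Binary of 16 = 10000.
25^1 ≡ 25 (mod 55); 25^2 ≡ 20 (mod 55); 25^4 ≡ 15 (mod 55); 25^8 ≡ 5 (mod 55); 25^16 ≡ 25 (mod 55)
25^16 = 25^16 ≡ 25 (mod 55)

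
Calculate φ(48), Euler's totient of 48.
16

48 = 2^4 × 3
φ(n) = n × ∏(1 - 1/p) for each prime p dividing n
φ(48) = 48 × (1 - 1/2) × (1 - 1/3) = 16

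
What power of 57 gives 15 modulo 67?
24

Baby-step giant-step with step n = ⌈√67⌉ = 9.
Baby steps 57^j mod 67 (j:value) for j=0..8: 0:1, 1:57, 2:33, 3:5, 4:17, 5:31, 6:25, 7:18, 8:21.
Giant-step multiplier: 57^(-9) ≡ 57^(66-9) = 57^57 ≡ 52 (mod 67).
Giant steps γ_i = 15·52^i mod 67: γ_0=15, γ_1=43, γ_2=25 (in table at j=6).
x = i·n + j = 2·9 + 6 = 24.
Check: 57^24 ≡ 15 (mod 67).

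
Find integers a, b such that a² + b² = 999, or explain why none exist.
Not possible

Factorization: 999 = 3^3 × 37
By Fermat: n is sum of two squares iff every prime p ≡ 3 (mod 4) appears to even power.
Prime(s) ≡ 3 (mod 4) with odd exponent: [(3, 3)]
Therefore 999 cannot be expressed as a² + b².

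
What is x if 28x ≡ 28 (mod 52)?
x ≡ 1 (mod 13)

gcd(28, 52) = 4, which divides 28, so solutions exist.
Divide through by 4: 7x ≡ 7 (mod 13).
Find 7^(-1) mod 13 by the extended Euclidean algorithm:
13 = 1 × 7 + 6  ⟹  6 = (1)·13 + (-1)·7
7 = 1 × 6 + 1  ⟹  1 = (-1)·13 + (2)·7
So (2)·7 ≡ 1 (mod 13), i.e. 7^(-1) ≡ 2 (mod 13).
x ≡ 2 × 7 = 14 ≡ 1 (mod 13).
Check: 28 × 1 = 28 ≡ 28 (mod 52).
x ≡ 1 (mod 13), giving 4 solutions mod 52.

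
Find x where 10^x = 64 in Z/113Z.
88

Baby-step giant-step with step n = ⌈√113⌉ = 11.
Baby steps 10^j mod 113 (j:value) for j=0..10: 0:1, 1:10, 2:100, 3:96, 4:56, 5:108, 6:63, 7:65, 8:85, 9:59, 10:25.
Giant-step multiplier: 10^(-11) ≡ 10^(112-11) = 10^101 ≡ 33 (mod 113).
Giant steps γ_i = 64·33^i mod 113: γ_0=64, γ_1=78, γ_2=88, γ_3=79, γ_4=8, γ_5=38, γ_6=11, γ_7=24, γ_8=1 (in table at j=0).
x = i·n + j = 8·11 + 0 = 88.
Check: 10^88 ≡ 64 (mod 113).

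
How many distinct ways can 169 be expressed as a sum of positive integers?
250438925115

p(n) counts ways to write n as a sum of positive integers (order ignored).
Euler's pentagonal recurrence: p(k) = p(k-1) + p(k-2) - p(k-5) - p(k-7) + p(k-12) + p(k-15) - ... (offsets j(3j∓1)/2, signs ++--, p(0)=1, p(<0)=0).
DP table for k = 0..168: p(0)=1, p(1)=1, p(2)=2, p(3)=3, p(4)=5, p(5)=7, p(6)=11, p(7)=15, p(8)=22, p(9)=30, p(10)=42, p(11)=56, p(12)=77, p(13)=101, p(14)=135, p(15)=176, p(16)=231, p(17)=297, p(18)=385, p(19)=490, p(20)=627, p(21)=792, p(22)=1002, p(23)=1255, p(24)=1575, p(25)=1958, p(26)=2436, p(27)=3010, p(28)=3718, p(29)=4565, p(30)=5604, p(31)=6842, p(32)=8349, p(33)=10143, p(34)=12310, p(35)=14883, p(36)=17977, p(37)=21637, p(38)=26015, p(39)=31185, p(40)=37338, p(41)=44583, p(42)=53174, p(43)=63261, p(44)=75175, p(45)=89134, p(46)=105558, p(47)=124754, p(48)=147273, p(49)=173525, p(50)=204226, p(51)=239943, p(52)=281589, p(53)=329931, p(54)=386155, p(55)=451276, p(56)=526823, p(57)=614154, p(58)=715220, p(59)=831820, p(60)=966467, p(61)=1121505, p(62)=1300156, p(63)=1505499, p(64)=1741630, p(65)=2012558, p(66)=2323520, p(67)=2679689, p(68)=3087735, p(69)=3554345, p(70)=4087968, p(71)=4697205, p(72)=5392783, p(73)=6185689, p(74)=7089500, p(75)=8118264, p(76)=9289091, p(77)=10619863, p(78)=12132164, p(79)=13848650, p(80)=15796476, p(81)=18004327, p(82)=20506255, p(83)=23338469, p(84)=26543660, p(85)=30167357, p(86)=34262962, p(87)=38887673, p(88)=44108109, p(89)=49995925, p(90)=56634173, p(91)=64112359, p(92)=72533807, p(93)=82010177, p(94)=92669720, p(95)=104651419, p(96)=118114304, p(97)=133230930, p(98)=150198136, p(99)=169229875, p(100)=190569292, p(101)=214481126, p(102)=241265379, p(103)=271248950, p(104)=304801365, p(105)=342325709, p(106)=384276336, p(107)=431149389, p(108)=483502844, p(109)=541946240, p(110)=607163746, p(111)=679903203, p(112)=761002156, p(113)=851376628, p(114)=952050665, p(115)=1064144451, p(116)=1188908248, p(117)=1327710076, p(118)=1482074143, p(119)=1653668665, p(120)=1844349560, p(121)=2056148051, p(122)=2291320912, p(123)=2552338241, p(124)=2841940500, p(125)=3163127352, p(126)=3519222692, p(127)=3913864295, p(128)=4351078600, p(129)=4835271870, p(130)=5371315400, p(131)=5964539504, p(132)=6620830889, p(133)=7346629512, p(134)=8149040695, p(135)=9035836076, p(136)=10015581680, p(137)=11097645016, p(138)=12292341831, p(139)=13610949895, p(140)=15065878135, p(141)=16670689208, p(142)=18440293320, p(143)=20390982757, p(144)=22540654445, p(145)=24908858009, p(146)=27517052599, p(147)=30388671978, p(148)=33549419497, p(149)=37027355200, p(150)=40853235313, p(151)=45060624582, p(152)=49686288421, p(153)=54770336324, p(154)=60356673280, p(155)=66493182097, p(156)=73232243759, p(157)=80630964769, p(158)=88751778802, p(159)=97662728555, p(160)=107438159466, p(161)=118159068427, p(162)=129913904637, p(163)=142798995930, p(164)=156919475295, p(165)=172389800255, p(166)=189334822579, p(167)=207890420102, p(168)=228204732751.
Final step: p(169) = p(168) + p(167) - p(164) - p(162) + p(157) + p(154) - p(147) - p(143) + p(134) + p(129) - p(118) - p(112) + p(99) + p(92) - p(77) - p(69) + p(52) + p(43) - p(24) - p(14)
= 228204732751 + 207890420102 - 156919475295 - 129913904637 + 80630964769 + 60356673280 - 30388671978 - 20390982757 + 8149040695 + 4835271870 - 1482074143 - 761002156 + 169229875 + 72533807 - 10619863 - 3554345 + 281589 + 63261 - 1575 - 135
= 250438925115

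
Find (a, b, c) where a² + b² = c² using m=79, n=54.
(3325, 8532, 9157)

Euclid's formula: a = m² - n², b = 2mn, c = m² + n²
m = 79, n = 54
a = 79² - 54² = 6241 - 2916 = 3325
b = 2 × 79 × 54 = 8532
c = 79² + 54² = 6241 + 2916 = 9157
Verification: 3325² + 8532² = 11055625 + 72795024 = 83850649 = 9157² ✓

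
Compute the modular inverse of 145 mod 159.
34

gcd(145, 159) = 1, so the inverse exists.
Extended Euclidean algorithm on (159, 145):
159 = 1 × 145 + 14  ⟹  14 = (1)·159 + (-1)·145
145 = 10 × 14 + 5  ⟹  5 = (-10)·159 + (11)·145
14 = 2 × 5 + 4  ⟹  4 = (21)·159 + (-23)·145
5 = 1 × 4 + 1  ⟹  1 = (-31)·159 + (34)·145
So (34)·145 ≡ 1 (mod 159), i.e. 145^(-1) ≡ 34 (mod 159).
Check: 145 × 34 = 4930 ≡ 1 (mod 159)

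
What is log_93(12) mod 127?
113

Baby-step giant-step with step n = ⌈√127⌉ = 12.
Baby steps 93^j mod 127 (j:value) for j=0..11: 0:1, 1:93, 2:13, 3:66, 4:42, 5:96, 6:38, 7:105, 8:113, 9:95, 10:72, 11:92.
Giant-step multiplier: 93^(-12) ≡ 93^(126-12) = 93^114 ≡ 100 (mod 127).
Giant steps γ_i = 12·100^i mod 127: γ_0=12, γ_1=57, γ_2=112, γ_3=24, γ_4=114, γ_5=97, γ_6=48, γ_7=101, γ_8=67, γ_9=96 (in table at j=5).
x = i·n + j = 9·12 + 5 = 113.
Check: 93^113 ≡ 12 (mod 127).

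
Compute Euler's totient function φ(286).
120

286 = 2 × 11 × 13
φ(n) = n × ∏(1 - 1/p) for each prime p dividing n
φ(286) = 286 × (1 - 1/2) × (1 - 1/11) × (1 - 1/13) = 120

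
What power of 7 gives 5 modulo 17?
15

Baby-step giant-step with step n = ⌈√17⌉ = 5.
Baby steps 7^j mod 17 (j:value) for j=0..4: 0:1, 1:7, 2:15, 3:3, 4:4.
Giant-step multiplier: 7^(-5) ≡ 7^(16-5) = 7^11 ≡ 14 (mod 17).
Giant steps γ_i = 5·14^i mod 17: γ_0=5, γ_1=2, γ_2=11, γ_3=1 (in table at j=0).
x = i·n + j = 3·5 + 0 = 15.
Check: 7^15 ≡ 5 (mod 17).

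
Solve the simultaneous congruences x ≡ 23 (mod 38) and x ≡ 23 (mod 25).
23

Using Chinese Remainder Theorem:
M = 38 × 25 = 950
M1 = 25, M2 = 38
y1 = 25^(-1) mod 38 = 35
y2 = 38^(-1) mod 25 = 2
x = (23×25×35 + 23×38×2) mod 950 = 23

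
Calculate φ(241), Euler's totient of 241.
240

241 = 241
φ(n) = n × ∏(1 - 1/p) for each prime p dividing n
φ(241) = 241 × (1 - 1/241) = 240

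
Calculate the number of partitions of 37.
21637

p(n) counts ways to write n as a sum of positive integers (order ignored).
Euler's pentagonal recurrence: p(k) = p(k-1) + p(k-2) - p(k-5) - p(k-7) + p(k-12) + p(k-15) - ... (offsets j(3j∓1)/2, signs ++--, p(0)=1, p(<0)=0).
DP table for k = 0..36: p(0)=1, p(1)=1, p(2)=2, p(3)=3, p(4)=5, p(5)=7, p(6)=11, p(7)=15, p(8)=22, p(9)=30, p(10)=42, p(11)=56, p(12)=77, p(13)=101, p(14)=135, p(15)=176, p(16)=231, p(17)=297, p(18)=385, p(19)=490, p(20)=627, p(21)=792, p(22)=1002, p(23)=1255, p(24)=1575, p(25)=1958, p(26)=2436, p(27)=3010, p(28)=3718, p(29)=4565, p(30)=5604, p(31)=6842, p(32)=8349, p(33)=10143, p(34)=12310, p(35)=14883, p(36)=17977.
Final step: p(37) = p(36) + p(35) - p(32) - p(30) + p(25) + p(22) - p(15) - p(11) + p(2)
= 17977 + 14883 - 8349 - 5604 + 1958 + 1002 - 176 - 56 + 2
= 21637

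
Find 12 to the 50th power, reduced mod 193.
144

Repeated squaring. Binary of 50 = 110010.
12^1 ≡ 12 (mod 193); 12^2 ≡ 144 (mod 193); 12^4 ≡ 85 (mod 193); 12^8 ≡ 84 (mod 193); 12^16 ≡ 108 (mod 193); 12^32 ≡ 84 (mod 193)
12^50 = 12^2 × 12^16 × 12^32 ≡ 144 (mod 193)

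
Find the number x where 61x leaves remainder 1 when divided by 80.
21

gcd(61, 80) = 1, so the inverse exists.
Extended Euclidean algorithm on (80, 61):
80 = 1 × 61 + 19  ⟹  19 = (1)·80 + (-1)·61
61 = 3 × 19 + 4  ⟹  4 = (-3)·80 + (4)·61
19 = 4 × 4 + 3  ⟹  3 = (13)·80 + (-17)·61
4 = 1 × 3 + 1  ⟹  1 = (-16)·80 + (21)·61
So (21)·61 ≡ 1 (mod 80), i.e. 61^(-1) ≡ 21 (mod 80).
Check: 61 × 21 = 1281 ≡ 1 (mod 80)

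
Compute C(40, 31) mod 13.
0

Using Lucas' theorem:
Write n=40 and k=31 in base 13:
n in base 13: [3, 1]
k in base 13: [2, 5]
C(40,31) mod 13 = ∏ C(n_i, k_i) mod 13
Digit binomials (mod 13): C(3,2) = 3; C(1,5) = 0 (k_i > n_i)
Product: 3 × 0 = 0 ≡ 0 (mod 13)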